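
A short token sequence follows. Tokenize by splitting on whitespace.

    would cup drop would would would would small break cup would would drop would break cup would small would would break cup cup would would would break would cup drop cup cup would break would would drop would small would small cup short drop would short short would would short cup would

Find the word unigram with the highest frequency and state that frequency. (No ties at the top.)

Unigram frequencies (highest first):
  would: 24
  cup: 10
  drop: 5
  break: 5
  small: 4
  short: 4

"would", 24 times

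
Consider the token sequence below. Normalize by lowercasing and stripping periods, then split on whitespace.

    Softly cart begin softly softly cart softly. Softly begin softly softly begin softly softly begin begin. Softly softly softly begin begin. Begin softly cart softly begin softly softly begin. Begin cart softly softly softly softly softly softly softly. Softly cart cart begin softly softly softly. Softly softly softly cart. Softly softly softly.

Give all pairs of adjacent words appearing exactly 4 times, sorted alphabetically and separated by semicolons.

begin begin; cart softly

Bigram counts meeting the condition (exactly 4 times):
  begin begin: 4
  cart softly: 4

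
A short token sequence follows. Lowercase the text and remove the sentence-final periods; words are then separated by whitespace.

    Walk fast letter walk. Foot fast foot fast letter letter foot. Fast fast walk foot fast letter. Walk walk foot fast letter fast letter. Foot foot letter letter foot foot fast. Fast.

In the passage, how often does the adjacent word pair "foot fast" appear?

Scanning the 31 overlapping bigram windows for "foot fast":
  position 5–6: foot fast
  position 7–8: foot fast
  position 11–12: foot fast
  position 15–16: foot fast
  position 20–21: foot fast
  position 30–31: foot fast

6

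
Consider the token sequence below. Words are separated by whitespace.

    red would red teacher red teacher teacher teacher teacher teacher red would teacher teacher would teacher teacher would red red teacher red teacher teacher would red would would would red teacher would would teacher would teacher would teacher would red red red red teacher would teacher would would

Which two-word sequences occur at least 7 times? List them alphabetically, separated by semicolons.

teacher teacher; teacher would

Bigram counts meeting the condition (at least 7 times):
  teacher teacher: 7
  teacher would: 9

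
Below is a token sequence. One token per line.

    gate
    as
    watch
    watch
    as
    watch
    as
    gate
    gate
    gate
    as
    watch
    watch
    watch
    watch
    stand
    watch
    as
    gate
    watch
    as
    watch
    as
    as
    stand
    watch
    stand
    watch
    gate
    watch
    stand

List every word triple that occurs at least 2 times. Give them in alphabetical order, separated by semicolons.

as watch as; as watch watch; gate as watch; watch as gate; watch as watch; watch stand watch; watch watch watch

Trigram counts meeting the condition (at least 2 times):
  as watch as: 2
  as watch watch: 2
  gate as watch: 2
  watch as gate: 2
  watch as watch: 2
  watch stand watch: 2
  watch watch watch: 2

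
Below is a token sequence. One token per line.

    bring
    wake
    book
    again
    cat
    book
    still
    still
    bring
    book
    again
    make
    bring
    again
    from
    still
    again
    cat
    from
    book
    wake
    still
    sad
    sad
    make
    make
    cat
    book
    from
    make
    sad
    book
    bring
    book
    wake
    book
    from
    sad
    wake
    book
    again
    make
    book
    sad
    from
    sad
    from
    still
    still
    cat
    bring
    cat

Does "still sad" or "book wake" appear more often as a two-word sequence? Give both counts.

"book wake" (2 vs 1)

"still sad": 1 occurrence
"book wake": 2 occurrences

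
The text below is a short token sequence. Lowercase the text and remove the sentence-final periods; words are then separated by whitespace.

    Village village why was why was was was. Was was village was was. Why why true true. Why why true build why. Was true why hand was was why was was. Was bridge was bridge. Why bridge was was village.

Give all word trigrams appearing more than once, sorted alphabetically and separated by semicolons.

was was village; was was was; was was why; was why was; why was was; why why true

Trigram counts meeting the condition (more than once):
  was was village: 2
  was was was: 4
  was was why: 2
  was why was: 2
  why was was: 2
  why why true: 2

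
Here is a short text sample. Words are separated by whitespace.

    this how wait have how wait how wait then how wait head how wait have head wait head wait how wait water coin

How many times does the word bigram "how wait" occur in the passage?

Scanning the 22 overlapping bigram windows for "how wait":
  position 2–3: how wait
  position 5–6: how wait
  position 7–8: how wait
  position 10–11: how wait
  position 13–14: how wait
  position 20–21: how wait

6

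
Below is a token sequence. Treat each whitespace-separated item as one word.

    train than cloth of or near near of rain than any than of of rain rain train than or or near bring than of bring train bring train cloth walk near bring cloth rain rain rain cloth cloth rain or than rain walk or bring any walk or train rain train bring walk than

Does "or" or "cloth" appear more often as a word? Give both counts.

"or" (6 vs 5)

"or": 6 occurrences
"cloth": 5 occurrences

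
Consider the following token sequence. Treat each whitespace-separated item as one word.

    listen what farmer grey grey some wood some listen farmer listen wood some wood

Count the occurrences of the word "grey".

Scanning the 14 tokens for "grey":
  position 4: grey
  position 5: grey

2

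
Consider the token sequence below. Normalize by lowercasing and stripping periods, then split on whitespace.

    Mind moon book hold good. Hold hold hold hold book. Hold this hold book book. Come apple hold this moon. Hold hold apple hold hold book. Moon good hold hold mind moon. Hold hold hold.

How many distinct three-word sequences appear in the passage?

35 tokens → 33 trigram windows in total.
Repeated trigrams (each contributes count−1 duplicates):
  hold hold hold: 3
  good hold hold: 2
  hold hold book: 2
  moon hold hold: 2
5 duplicate windows → 33 − 5 = 28 distinct.

28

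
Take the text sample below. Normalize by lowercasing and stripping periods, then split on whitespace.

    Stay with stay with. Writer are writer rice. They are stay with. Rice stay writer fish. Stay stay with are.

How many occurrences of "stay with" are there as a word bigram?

Scanning the 19 overlapping bigram windows for "stay with":
  position 1–2: stay with
  position 3–4: stay with
  position 11–12: stay with
  position 18–19: stay with

4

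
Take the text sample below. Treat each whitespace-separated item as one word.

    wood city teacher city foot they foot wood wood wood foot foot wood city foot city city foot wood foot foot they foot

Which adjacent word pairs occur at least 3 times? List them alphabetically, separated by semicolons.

Bigram counts meeting the condition (at least 3 times):
  city foot: 3
  foot wood: 3

city foot; foot wood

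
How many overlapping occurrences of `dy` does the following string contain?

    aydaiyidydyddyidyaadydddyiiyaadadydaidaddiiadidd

Sliding a length-2 window over the 48 characters (47 positions):
  position 8–9: dy
  position 10–11: dy
  position 13–14: dy
  position 16–17: dy
  position 20–21: dy
  position 24–25: dy
  position 33–34: dy

7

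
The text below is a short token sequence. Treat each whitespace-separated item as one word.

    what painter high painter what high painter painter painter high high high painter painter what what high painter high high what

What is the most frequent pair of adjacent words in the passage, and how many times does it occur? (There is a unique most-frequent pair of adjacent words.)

"high painter", 4 times

Bigram frequencies (highest first):
  high painter: 4
  painter high: 3
  painter painter: 3
  high high: 3
  painter what: 2
  what high: 2
  … (3 more, each ≤ 1)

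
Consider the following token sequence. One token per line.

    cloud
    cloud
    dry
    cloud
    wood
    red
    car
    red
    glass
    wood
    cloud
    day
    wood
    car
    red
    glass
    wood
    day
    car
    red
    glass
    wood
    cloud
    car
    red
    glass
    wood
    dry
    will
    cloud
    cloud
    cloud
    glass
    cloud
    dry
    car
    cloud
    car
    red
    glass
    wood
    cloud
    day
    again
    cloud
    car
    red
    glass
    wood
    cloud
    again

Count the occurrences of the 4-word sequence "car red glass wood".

6

Scanning the 48 overlapping 4-gram windows for "car red glass wood":
  position 7–10: car red glass wood
  position 14–17: car red glass wood
  position 19–22: car red glass wood
  position 24–27: car red glass wood
  position 38–41: car red glass wood
  position 46–49: car red glass wood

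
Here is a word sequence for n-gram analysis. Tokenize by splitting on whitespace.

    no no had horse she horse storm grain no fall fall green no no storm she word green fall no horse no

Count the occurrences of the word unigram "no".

Scanning the 22 tokens for "no":
  position 1: no
  position 2: no
  position 9: no
  position 13: no
  position 14: no
  position 20: no
  position 22: no

7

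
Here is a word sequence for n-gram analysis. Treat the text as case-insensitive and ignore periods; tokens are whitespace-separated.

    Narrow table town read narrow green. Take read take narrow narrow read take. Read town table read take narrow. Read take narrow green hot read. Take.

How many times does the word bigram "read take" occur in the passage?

5

Scanning the 25 overlapping bigram windows for "read take":
  position 8–9: read take
  position 12–13: read take
  position 17–18: read take
  position 20–21: read take
  position 25–26: read take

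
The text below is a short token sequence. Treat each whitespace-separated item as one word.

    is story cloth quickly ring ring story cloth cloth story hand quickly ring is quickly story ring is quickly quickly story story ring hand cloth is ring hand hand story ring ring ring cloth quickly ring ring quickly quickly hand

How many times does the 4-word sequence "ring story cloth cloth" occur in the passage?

1

Scanning the 37 overlapping 4-gram windows for "ring story cloth cloth":
  position 6–9: ring story cloth cloth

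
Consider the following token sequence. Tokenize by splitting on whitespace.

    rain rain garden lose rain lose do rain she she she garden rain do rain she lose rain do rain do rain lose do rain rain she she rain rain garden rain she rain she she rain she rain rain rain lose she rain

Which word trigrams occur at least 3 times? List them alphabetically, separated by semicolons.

rain do rain; rain she she

Trigram counts meeting the condition (at least 3 times):
  rain do rain: 3
  rain she she: 3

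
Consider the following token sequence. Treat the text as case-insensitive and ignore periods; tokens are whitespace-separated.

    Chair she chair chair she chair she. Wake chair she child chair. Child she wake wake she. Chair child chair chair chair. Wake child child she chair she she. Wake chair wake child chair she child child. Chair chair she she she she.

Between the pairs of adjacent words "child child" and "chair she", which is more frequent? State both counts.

"chair she" (7 vs 2)

"child child": 2 occurrences
"chair she": 7 occurrences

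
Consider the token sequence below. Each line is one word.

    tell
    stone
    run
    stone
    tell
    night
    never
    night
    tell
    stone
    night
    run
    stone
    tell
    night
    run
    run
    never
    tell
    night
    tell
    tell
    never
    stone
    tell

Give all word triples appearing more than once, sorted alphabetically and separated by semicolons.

Trigram counts meeting the condition (more than once):
  run stone tell: 2
  stone tell night: 2

run stone tell; stone tell night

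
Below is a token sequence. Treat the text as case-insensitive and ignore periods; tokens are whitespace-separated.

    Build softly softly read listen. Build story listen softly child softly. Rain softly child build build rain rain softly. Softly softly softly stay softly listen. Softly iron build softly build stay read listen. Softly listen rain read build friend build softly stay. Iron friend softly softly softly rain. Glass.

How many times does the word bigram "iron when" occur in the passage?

Scanning the 48 overlapping bigram windows for "iron when":
  (none found)

0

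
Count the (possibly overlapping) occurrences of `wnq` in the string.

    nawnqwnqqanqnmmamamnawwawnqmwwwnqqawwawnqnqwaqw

5

Sliding a length-3 window over the 47 characters (45 positions):
  position 3–5: wnq
  position 6–8: wnq
  position 25–27: wnq
  position 31–33: wnq
  position 39–41: wnq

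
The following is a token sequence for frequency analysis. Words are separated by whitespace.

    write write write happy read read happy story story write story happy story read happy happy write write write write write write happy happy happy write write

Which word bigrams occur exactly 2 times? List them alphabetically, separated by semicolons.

Bigram counts meeting the condition (exactly 2 times):
  happy story: 2
  happy write: 2
  read happy: 2
  write happy: 2

happy story; happy write; read happy; write happy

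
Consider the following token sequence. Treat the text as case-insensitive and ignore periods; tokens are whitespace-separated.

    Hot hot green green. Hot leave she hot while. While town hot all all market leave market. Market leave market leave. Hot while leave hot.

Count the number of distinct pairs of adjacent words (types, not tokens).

25 tokens → 24 bigram windows in total.
Repeated bigrams (each contributes count−1 duplicates):
  market leave: 3
  hot while: 2
  leave hot: 2
  leave market: 2
5 duplicate windows → 24 − 5 = 19 distinct.

19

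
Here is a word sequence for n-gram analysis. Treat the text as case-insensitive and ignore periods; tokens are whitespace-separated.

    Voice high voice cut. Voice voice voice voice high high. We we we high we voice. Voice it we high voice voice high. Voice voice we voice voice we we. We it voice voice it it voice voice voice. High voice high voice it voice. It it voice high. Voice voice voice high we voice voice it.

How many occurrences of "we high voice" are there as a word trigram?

1

Scanning the 55 overlapping trigram windows for "we high voice":
  position 19–21: we high voice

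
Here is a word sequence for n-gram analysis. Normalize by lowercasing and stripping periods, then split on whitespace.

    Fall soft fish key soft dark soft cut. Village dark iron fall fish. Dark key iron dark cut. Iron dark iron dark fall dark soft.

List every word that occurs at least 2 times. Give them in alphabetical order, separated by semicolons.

cut; dark; fall; fish; iron; key; soft

Unigram counts meeting the condition (at least 2 times):
  cut: 2
  dark: 7
  fall: 3
  fish: 2
  iron: 4
  key: 2
  soft: 4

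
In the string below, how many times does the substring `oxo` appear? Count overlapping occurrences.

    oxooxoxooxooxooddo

5

Sliding a length-3 window over the 18 characters (16 positions):
  position 1–3: oxo
  position 4–6: oxo
  position 6–8: oxo
  position 9–11: oxo
  position 12–14: oxo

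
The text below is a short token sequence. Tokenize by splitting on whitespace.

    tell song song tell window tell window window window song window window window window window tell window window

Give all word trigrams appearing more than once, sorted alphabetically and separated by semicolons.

tell window window; window tell window; window window window

Trigram counts meeting the condition (more than once):
  tell window window: 2
  window tell window: 2
  window window window: 4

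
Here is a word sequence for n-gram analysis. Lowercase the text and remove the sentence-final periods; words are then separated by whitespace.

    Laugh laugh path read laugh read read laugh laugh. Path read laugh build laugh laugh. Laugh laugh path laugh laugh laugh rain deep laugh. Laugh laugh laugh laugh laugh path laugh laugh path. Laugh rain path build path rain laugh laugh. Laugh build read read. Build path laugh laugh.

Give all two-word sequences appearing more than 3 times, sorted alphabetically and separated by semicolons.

laugh laugh; laugh path; path laugh

Bigram counts meeting the condition (more than 3 times):
  laugh laugh: 16
  laugh path: 5
  path laugh: 4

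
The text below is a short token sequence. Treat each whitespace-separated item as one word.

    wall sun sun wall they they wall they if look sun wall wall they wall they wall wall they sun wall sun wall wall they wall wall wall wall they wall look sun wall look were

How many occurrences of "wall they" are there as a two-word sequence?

Scanning the 35 overlapping bigram windows for "wall they":
  position 4–5: wall they
  position 7–8: wall they
  position 13–14: wall they
  position 15–16: wall they
  position 18–19: wall they
  position 24–25: wall they
  position 29–30: wall they

7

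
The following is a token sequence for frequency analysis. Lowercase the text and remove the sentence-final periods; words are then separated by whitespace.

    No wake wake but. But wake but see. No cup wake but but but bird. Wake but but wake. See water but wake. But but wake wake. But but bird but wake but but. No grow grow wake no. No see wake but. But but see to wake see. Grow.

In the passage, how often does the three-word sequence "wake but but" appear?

Scanning the 48 overlapping trigram windows for "wake but but":
  position 3–5: wake but but
  position 11–13: wake but but
  position 16–18: wake but but
  position 23–25: wake but but
  position 27–29: wake but but
  position 32–34: wake but but
  position 42–44: wake but but

7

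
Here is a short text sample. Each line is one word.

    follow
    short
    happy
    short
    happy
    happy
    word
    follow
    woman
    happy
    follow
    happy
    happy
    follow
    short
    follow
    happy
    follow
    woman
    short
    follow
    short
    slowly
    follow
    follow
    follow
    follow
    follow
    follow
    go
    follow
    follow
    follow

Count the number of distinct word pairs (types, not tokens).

17

33 tokens → 32 bigram windows in total.
Repeated bigrams (each contributes count−1 duplicates):
  follow follow: 7
  follow short: 3
  happy follow: 3
  follow happy: 2
  follow woman: 2
  happy happy: 2
  short follow: 2
  short happy: 2
15 duplicate windows → 32 − 15 = 17 distinct.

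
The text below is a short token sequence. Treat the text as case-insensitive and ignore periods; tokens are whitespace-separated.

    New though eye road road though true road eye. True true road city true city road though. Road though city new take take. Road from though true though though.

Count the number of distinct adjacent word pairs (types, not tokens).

29 tokens → 28 bigram windows in total.
Repeated bigrams (each contributes count−1 duplicates):
  road though: 3
  though true: 2
  true road: 2
4 duplicate windows → 28 − 4 = 24 distinct.

24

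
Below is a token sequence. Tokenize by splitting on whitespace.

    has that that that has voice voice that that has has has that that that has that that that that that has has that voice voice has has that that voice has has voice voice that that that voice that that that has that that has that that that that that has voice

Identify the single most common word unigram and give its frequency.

Unigram frequencies (highest first):
  that: 29
  has: 15
  voice: 9

"that", 29 times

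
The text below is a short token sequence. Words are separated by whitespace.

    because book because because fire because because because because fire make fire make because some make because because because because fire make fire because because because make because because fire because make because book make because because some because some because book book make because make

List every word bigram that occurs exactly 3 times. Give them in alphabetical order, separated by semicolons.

because book; because make; because some; fire because; fire make

Bigram counts meeting the condition (exactly 3 times):
  because book: 3
  because make: 3
  because some: 3
  fire because: 3
  fire make: 3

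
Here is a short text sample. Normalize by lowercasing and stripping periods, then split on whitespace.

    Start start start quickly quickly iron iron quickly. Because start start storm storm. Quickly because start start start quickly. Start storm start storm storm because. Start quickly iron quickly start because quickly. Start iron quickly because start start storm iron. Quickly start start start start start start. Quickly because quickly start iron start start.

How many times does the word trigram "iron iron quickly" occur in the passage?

1

Scanning the 52 overlapping trigram windows for "iron iron quickly":
  position 6–8: iron iron quickly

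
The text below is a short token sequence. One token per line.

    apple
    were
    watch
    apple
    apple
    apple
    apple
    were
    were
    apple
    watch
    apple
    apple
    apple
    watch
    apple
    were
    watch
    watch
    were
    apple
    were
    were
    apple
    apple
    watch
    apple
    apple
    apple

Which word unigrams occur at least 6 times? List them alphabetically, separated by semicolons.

apple; watch; were

Unigram counts meeting the condition (at least 6 times):
  apple: 16
  watch: 6
  were: 7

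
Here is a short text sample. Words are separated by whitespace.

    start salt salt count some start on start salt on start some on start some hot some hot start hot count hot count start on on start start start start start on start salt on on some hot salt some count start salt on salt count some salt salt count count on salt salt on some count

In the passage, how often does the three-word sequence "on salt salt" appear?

Scanning the 55 overlapping trigram windows for "on salt salt":
  position 52–54: on salt salt

1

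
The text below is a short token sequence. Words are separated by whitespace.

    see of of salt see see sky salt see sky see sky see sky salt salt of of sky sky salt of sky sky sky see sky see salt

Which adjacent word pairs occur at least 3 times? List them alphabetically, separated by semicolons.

see sky; sky salt; sky see; sky sky

Bigram counts meeting the condition (at least 3 times):
  see sky: 5
  sky salt: 3
  sky see: 4
  sky sky: 3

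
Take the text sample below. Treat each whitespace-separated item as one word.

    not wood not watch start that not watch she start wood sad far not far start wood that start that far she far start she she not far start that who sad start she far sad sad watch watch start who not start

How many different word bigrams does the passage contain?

43 tokens → 42 bigram windows in total.
Repeated bigrams (each contributes count−1 duplicates):
  far start: 3
  start that: 3
  not far: 2
  not watch: 2
  she far: 2
  start she: 2
  start wood: 2
  watch start: 2
10 duplicate windows → 42 − 10 = 32 distinct.

32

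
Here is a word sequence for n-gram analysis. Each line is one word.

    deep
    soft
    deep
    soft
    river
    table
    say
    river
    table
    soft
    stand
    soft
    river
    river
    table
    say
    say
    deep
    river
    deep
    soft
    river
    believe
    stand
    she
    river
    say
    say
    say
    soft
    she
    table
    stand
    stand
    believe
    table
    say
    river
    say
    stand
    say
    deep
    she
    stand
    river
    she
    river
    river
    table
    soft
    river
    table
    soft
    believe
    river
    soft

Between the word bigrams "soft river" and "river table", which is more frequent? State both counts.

"soft river": 4 occurrences
"river table": 5 occurrences

"river table" (5 vs 4)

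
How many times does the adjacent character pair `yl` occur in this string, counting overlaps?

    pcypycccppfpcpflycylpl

Sliding a length-2 window over the 22 characters (21 positions):
  position 19–20: yl

1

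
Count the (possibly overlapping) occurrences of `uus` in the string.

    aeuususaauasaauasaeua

1

Sliding a length-3 window over the 21 characters (19 positions):
  position 3–5: uus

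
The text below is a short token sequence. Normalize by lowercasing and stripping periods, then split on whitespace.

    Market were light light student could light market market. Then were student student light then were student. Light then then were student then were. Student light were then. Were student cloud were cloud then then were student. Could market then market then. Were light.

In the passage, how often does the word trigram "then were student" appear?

Scanning the 42 overlapping trigram windows for "then were student":
  position 10–12: then were student
  position 15–17: then were student
  position 20–22: then were student
  position 23–25: then were student
  position 28–30: then were student
  position 35–37: then were student

6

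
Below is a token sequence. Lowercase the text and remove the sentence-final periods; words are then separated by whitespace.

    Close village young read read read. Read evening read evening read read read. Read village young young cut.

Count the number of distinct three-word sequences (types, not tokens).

12

18 tokens → 16 trigram windows in total.
Repeated trigrams (each contributes count−1 duplicates):
  read read read: 4
  read evening read: 2
4 duplicate windows → 16 − 4 = 12 distinct.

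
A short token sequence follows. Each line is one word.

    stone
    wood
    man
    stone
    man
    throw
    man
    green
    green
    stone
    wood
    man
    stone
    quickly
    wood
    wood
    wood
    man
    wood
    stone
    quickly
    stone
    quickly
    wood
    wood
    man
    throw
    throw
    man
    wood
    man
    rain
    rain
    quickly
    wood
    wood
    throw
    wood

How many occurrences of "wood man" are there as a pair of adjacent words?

5

Scanning the 37 overlapping bigram windows for "wood man":
  position 2–3: wood man
  position 11–12: wood man
  position 17–18: wood man
  position 25–26: wood man
  position 30–31: wood man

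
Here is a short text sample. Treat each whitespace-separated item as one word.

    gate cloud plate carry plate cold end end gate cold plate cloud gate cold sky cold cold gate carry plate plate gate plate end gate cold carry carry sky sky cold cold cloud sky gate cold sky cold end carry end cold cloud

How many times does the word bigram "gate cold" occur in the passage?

Scanning the 42 overlapping bigram windows for "gate cold":
  position 9–10: gate cold
  position 13–14: gate cold
  position 25–26: gate cold
  position 35–36: gate cold

4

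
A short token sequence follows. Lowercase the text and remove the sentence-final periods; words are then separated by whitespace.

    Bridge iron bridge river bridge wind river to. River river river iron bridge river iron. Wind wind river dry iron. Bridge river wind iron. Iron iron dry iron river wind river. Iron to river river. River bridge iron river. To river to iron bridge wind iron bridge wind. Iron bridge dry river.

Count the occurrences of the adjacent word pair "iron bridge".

6

Scanning the 51 overlapping bigram windows for "iron bridge":
  position 2–3: iron bridge
  position 12–13: iron bridge
  position 20–21: iron bridge
  position 43–44: iron bridge
  position 46–47: iron bridge
  position 49–50: iron bridge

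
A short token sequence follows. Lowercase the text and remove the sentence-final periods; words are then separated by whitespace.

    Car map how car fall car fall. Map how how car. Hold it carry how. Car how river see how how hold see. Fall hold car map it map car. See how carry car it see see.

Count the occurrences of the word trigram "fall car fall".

Scanning the 35 overlapping trigram windows for "fall car fall":
  position 5–7: fall car fall

1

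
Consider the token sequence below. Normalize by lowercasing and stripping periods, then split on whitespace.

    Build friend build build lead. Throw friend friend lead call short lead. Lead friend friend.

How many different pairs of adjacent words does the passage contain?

15 tokens → 14 bigram windows in total.
Repeated bigrams (each contributes count−1 duplicates):
  friend friend: 2
1 duplicate windows → 14 − 1 = 13 distinct.

13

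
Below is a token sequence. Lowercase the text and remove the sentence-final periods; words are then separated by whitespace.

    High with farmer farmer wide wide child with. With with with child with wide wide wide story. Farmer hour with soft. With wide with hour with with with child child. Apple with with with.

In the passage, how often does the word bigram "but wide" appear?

0

Scanning the 33 overlapping bigram windows for "but wide":
  (none found)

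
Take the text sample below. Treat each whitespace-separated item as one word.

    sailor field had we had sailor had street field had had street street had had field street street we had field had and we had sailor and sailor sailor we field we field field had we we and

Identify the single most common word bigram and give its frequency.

Bigram frequencies (highest first):
  field had: 4
  we had: 3
  had we: 2
  had sailor: 2
  had street: 2
  had had: 2
  … (19 more, each ≤ 2)

"field had", 4 times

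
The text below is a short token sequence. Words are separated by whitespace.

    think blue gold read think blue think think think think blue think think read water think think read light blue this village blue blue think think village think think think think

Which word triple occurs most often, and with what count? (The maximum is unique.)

Trigram frequencies (highest first):
  think think think: 4
  blue think think: 3
  think blue think: 2
  think think read: 2
  think blue gold: 1
  blue gold read: 1
  … (16 more, each ≤ 1)

"think think think", 4 times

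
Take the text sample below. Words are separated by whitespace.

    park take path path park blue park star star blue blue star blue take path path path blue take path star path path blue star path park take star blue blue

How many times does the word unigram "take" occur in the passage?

4

Scanning the 31 tokens for "take":
  position 2: take
  position 14: take
  position 19: take
  position 28: take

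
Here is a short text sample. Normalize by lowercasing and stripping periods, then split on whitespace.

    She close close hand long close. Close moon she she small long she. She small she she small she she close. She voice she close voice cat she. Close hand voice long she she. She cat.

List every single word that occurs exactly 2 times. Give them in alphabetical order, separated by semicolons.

Unigram counts meeting the condition (exactly 2 times):
  cat: 2
  hand: 2

cat; hand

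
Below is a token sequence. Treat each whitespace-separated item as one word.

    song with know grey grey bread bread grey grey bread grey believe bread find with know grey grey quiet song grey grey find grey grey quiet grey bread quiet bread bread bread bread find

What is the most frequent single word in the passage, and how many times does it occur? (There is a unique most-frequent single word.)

Unigram frequencies (highest first):
  grey: 12
  bread: 9
  find: 3
  quiet: 3
  song: 2
  with: 2
  … (2 more, each ≤ 2)

"grey", 12 times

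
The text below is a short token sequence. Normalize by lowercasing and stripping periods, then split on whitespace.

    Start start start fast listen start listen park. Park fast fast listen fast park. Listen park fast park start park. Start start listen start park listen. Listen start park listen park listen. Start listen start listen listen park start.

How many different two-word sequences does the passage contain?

15

39 tokens → 38 bigram windows in total.
Repeated bigrams (each contributes count−1 duplicates):
  listen start: 5
  listen park: 4
  park listen: 4
  start listen: 4
  park start: 3
  start park: 3
  start start: 3
  fast listen: 2
  … (3 more repeated)
23 duplicate windows → 38 − 23 = 15 distinct.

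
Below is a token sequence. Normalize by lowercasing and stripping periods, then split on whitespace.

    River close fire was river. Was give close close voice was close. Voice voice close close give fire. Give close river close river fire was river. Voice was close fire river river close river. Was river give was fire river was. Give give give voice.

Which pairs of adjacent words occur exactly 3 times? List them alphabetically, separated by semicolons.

Bigram counts meeting the condition (exactly 3 times):
  close river: 3
  river close: 3
  river was: 3
  was river: 3

close river; river close; river was; was river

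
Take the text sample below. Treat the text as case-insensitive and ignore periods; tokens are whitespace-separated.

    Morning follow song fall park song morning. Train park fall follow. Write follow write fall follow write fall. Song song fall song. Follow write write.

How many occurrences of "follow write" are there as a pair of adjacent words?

Scanning the 24 overlapping bigram windows for "follow write":
  position 11–12: follow write
  position 13–14: follow write
  position 16–17: follow write
  position 23–24: follow write

4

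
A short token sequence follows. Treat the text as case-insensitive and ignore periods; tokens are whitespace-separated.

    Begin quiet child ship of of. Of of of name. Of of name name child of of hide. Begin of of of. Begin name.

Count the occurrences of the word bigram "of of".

8

Scanning the 23 overlapping bigram windows for "of of":
  position 5–6: of of
  position 6–7: of of
  position 7–8: of of
  position 8–9: of of
  position 11–12: of of
  position 16–17: of of
  position 20–21: of of
  position 21–22: of of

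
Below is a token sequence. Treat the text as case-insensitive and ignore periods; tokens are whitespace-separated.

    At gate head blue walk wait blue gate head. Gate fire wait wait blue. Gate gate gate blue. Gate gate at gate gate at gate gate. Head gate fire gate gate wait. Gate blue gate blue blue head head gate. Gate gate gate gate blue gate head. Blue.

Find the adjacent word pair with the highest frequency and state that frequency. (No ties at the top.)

"gate gate", 10 times

Bigram frequencies (highest first):
  gate gate: 10
  blue gate: 5
  gate head: 4
  gate blue: 4
  at gate: 3
  head gate: 3
  … (14 more, each ≤ 2)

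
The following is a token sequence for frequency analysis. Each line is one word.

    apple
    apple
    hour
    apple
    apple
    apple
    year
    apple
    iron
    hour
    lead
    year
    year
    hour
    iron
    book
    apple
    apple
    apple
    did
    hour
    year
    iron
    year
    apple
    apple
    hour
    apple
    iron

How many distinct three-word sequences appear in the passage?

29 tokens → 27 trigram windows in total.
Repeated trigrams (each contributes count−1 duplicates):
  apple apple apple: 2
  apple apple hour: 2
  apple hour apple: 2
3 duplicate windows → 27 − 3 = 24 distinct.

24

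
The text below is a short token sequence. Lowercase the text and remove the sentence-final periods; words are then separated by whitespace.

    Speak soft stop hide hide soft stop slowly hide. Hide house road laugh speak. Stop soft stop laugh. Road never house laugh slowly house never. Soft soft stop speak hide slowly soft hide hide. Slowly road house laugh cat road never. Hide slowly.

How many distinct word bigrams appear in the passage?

43 tokens → 42 bigram windows in total.
Repeated bigrams (each contributes count−1 duplicates):
  soft stop: 4
  hide hide: 3
  hide slowly: 3
  house laugh: 2
  road never: 2
9 duplicate windows → 42 − 9 = 33 distinct.

33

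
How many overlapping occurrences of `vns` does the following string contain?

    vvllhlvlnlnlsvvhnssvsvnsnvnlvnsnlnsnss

Sliding a length-3 window over the 38 characters (36 positions):
  position 22–24: vns
  position 29–31: vns

2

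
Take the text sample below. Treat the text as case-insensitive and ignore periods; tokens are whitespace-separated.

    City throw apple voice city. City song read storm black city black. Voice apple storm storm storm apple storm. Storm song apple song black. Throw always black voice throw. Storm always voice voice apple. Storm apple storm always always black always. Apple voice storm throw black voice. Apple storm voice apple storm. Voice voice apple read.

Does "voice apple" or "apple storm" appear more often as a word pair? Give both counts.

"apple storm" (6 vs 5)

"voice apple": 5 occurrences
"apple storm": 6 occurrences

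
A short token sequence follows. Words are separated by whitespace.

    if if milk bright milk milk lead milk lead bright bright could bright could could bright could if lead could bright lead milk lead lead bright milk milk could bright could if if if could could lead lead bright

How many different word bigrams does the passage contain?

20

39 tokens → 38 bigram windows in total.
Repeated bigrams (each contributes count−1 duplicates):
  bright could: 4
  could bright: 4
  if if: 3
  lead bright: 3
  milk lead: 3
  bright milk: 2
  could could: 2
  could if: 2
  … (3 more repeated)
18 duplicate windows → 38 − 18 = 20 distinct.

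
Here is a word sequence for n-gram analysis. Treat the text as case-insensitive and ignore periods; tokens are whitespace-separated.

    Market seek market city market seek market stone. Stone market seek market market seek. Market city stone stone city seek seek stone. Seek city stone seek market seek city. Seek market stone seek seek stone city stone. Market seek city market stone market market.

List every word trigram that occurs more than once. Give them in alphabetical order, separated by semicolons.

market seek city; market seek market; seek market city; seek market stone; seek seek stone; stone market seek

Trigram counts meeting the condition (more than once):
  market seek city: 2
  market seek market: 4
  seek market city: 2
  seek market stone: 2
  seek seek stone: 2
  stone market seek: 2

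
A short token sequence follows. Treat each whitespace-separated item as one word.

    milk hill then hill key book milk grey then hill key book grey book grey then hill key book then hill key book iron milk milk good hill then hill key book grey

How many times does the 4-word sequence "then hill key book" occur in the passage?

5

Scanning the 30 overlapping 4-gram windows for "then hill key book":
  position 3–6: then hill key book
  position 9–12: then hill key book
  position 16–19: then hill key book
  position 20–23: then hill key book
  position 29–32: then hill key book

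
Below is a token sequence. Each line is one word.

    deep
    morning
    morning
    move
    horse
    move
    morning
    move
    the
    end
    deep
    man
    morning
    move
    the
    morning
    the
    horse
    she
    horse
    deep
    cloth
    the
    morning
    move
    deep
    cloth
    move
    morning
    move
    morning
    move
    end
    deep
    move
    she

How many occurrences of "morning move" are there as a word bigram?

6

Scanning the 35 overlapping bigram windows for "morning move":
  position 3–4: morning move
  position 7–8: morning move
  position 13–14: morning move
  position 24–25: morning move
  position 29–30: morning move
  position 31–32: morning move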